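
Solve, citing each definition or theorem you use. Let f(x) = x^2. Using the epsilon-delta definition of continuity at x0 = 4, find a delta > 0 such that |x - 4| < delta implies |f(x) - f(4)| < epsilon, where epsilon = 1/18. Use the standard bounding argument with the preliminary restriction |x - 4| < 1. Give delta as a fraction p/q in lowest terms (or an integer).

Factor: |x^2 - (4)^2| = |x - 4| * |x + 4|.
Impose |x - 4| < 1 first. Then |x + 4| = |(x - 4) + 2*(4)| <= |x - 4| + 2*|4| < 1 + 8 = 9.
So |x^2 - (4)^2| < delta * 9.
We need delta * 9 <= 1/18, i.e. delta <= 1/18/9 = 1/162.
Since 1/162 < 1, this is tighter than 1; take delta = 1/162.
So delta = 1/162 works.

1/162


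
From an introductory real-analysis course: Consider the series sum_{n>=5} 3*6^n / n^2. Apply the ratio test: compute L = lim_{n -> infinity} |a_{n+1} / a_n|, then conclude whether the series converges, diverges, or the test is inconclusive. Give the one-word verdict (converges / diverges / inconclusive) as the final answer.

Let a_n denote the general term. Form the ratio a_{n+1}/a_n and simplify:
a_{n+1}/a_n = 6*n^2/(n + 1)^2
Take the limit as n -> infinity: L = 6.
Since L = 6 > 1 (or L = infinity), the ratio test implies the series diverges.

diverges


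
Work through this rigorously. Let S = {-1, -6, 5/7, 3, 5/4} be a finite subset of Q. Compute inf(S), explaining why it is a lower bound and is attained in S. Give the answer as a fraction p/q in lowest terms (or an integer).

S is finite, so inf(S) = min(S).
Sorted increasing:
-6, -1, 5/7, 5/4, 3
The extremum is -6.
For every x in S, x >= -6. And -6 is in S, so it is attained.
Therefore inf(S) = -6.

-6


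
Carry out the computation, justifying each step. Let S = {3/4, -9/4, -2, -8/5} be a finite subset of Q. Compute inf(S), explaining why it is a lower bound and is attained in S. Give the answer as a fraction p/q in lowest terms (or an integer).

S is finite, so inf(S) = min(S).
Sorted increasing:
-9/4, -2, -8/5, 3/4
The extremum is -9/4.
For every x in S, x >= -9/4. And -9/4 is in S, so it is attained.
Therefore inf(S) = -9/4.

-9/4


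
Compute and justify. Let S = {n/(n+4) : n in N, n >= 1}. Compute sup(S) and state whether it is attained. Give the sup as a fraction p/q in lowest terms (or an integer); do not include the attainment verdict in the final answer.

Analysis:
- Values: 1/5, 1/3, 3/7, 1/2, ... strictly increasing.
- Minimum is 1/5 (n=1); inf = 1/5 (attained).
- n/(n+4) = 1 - 4/(n+4) -> 1 from below as n -> infinity, and never equals 1.
- So sup = 1 (not attained).
Conclusion: sup(S) = 1, not attained in S.

1


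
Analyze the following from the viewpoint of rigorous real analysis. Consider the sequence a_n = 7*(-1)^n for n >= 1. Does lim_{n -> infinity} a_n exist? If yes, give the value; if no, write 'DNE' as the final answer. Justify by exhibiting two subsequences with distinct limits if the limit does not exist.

Examine the behaviour of a_n along subsequences.
Even-n subsequence a_{2k} = 7 -> 7. Odd-n subsequence a_{2k+1} = -7 -> -7.
Since these two subsequential limits are 7 and -7, distinct, the full sequence cannot converge (a convergent sequence has all subsequences tending to the same limit). So lim a_n does not exist.

DNE


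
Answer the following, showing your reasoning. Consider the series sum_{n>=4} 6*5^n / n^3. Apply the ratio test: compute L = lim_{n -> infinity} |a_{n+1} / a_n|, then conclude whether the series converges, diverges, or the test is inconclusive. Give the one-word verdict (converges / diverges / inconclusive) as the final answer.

Let a_n denote the general term. Form the ratio a_{n+1}/a_n and simplify:
a_{n+1}/a_n = 5*n^3/(n + 1)^3
Take the limit as n -> infinity: L = 5.
Since L = 5 > 1 (or L = infinity), the ratio test implies the series diverges.

diverges


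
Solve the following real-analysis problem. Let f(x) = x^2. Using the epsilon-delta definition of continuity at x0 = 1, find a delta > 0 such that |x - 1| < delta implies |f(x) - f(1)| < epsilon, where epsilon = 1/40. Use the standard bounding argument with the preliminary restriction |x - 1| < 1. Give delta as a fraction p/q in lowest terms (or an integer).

Factor: |x^2 - (1)^2| = |x - 1| * |x + 1|.
Impose |x - 1| < 1 first. Then |x + 1| = |(x - 1) + 2*(1)| <= |x - 1| + 2*|1| < 1 + 2 = 3.
So |x^2 - (1)^2| < delta * 3.
We need delta * 3 <= 1/40, i.e. delta <= 1/40/3 = 1/120.
Since 1/120 < 1, this is tighter than 1; take delta = 1/120.
So delta = 1/120 works.

1/120


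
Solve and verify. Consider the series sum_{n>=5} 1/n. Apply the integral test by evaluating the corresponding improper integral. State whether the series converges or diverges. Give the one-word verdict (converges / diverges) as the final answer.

Let f(x) = 1/x. Then f is positive, continuous, and decreasing on [5, infinity), so the integral test applies.
Compute the improper integral int_{5}^infinity f(x) dx:
  antiderivative F(x) = log(x).
  As x -> infinity, log(x) -> infinity.
  So int = infinity - log(5) = infinity. By the integral test, the series diverges.

diverges


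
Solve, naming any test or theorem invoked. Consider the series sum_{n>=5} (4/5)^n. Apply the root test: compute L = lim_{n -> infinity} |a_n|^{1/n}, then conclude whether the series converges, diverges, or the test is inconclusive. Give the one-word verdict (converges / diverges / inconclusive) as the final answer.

Let a_n denote the general term. Form |a_n|^(1/n) and simplify:
|a_n|^(1/n) = 4/5
Take the limit as n -> infinity: L = 4/5.
Since L = 4/5 < 1, the root test implies convergence.

converges


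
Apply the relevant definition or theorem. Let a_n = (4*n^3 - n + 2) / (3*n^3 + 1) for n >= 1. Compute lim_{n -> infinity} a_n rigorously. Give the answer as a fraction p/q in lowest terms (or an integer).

Divide numerator and denominator by n^3, the highest power:
numerator / n^3 = 4 - 1/n^2 + 2/n^3
denominator / n^3 = 3 + n^(-3)
As n -> infinity, all terms of the form c/n^k (k >= 1) tend to 0.
So numerator / n^3 -> 4 and denominator / n^3 -> 3.
Therefore lim a_n = 4/3.

4/3


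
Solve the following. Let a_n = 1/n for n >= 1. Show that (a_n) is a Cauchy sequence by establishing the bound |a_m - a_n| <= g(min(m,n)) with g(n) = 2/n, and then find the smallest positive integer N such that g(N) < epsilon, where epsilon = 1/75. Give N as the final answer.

For any m, n >= 1, by the triangle inequality:
|a_m - a_n| = |1/m - 1/n| <= 1/m + 1/n <= 2/min(m,n).
So g(n) = 2/n bounds the Cauchy difference. Since g(n) -> 0, (a_n) is Cauchy.
Now solve g(N) < 1/75: 2/N < 1/75 <=> N > 2 / (1/75) = 150.
The smallest integer strictly greater than 150 is N = 151.
Check: g(151) = 2/151 = 2/151 < 1/75; g(150) = 1/75 >= 1/75. So N = 151.

151


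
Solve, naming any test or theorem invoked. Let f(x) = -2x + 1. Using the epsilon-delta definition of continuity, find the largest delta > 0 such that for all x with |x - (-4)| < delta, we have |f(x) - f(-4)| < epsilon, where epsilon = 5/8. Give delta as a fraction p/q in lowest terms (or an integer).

We compute f(-4) = -2*(-4) + 1 = 9.
|f(x) - f(-4)| = |-2x + 1 - (9)| = |-2(x - (-4))| = 2|x - (-4)|.
We need 2|x - (-4)| < 5/8, i.e. |x - (-4)| < 5/8 / 2 = 5/16.
So any delta <= 5/16 works. Conversely, if delta > 5/16, then x = -4 + 5/16 satisfies |x - (-4)| = 5/16 < delta but |f(x) - f(-4)| = 2 * 5/16 = 5/8, which is not < 5/8; so no larger delta works.
Hence the largest such delta is 5/16.

5/16


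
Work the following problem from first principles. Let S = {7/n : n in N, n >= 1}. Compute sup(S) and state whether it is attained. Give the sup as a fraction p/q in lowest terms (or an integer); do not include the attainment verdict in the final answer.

Analysis:
- Values: 7, 7/2, 7/3, 7/4, ... strictly decreasing.
- The maximum is 7 (n=1); sup = 7 (attained).
- The set is bounded below by 0; 7/n -> 0 so 0 is the greatest lower bound.
- 0 is not in the set, so inf = 0 is not attained.
Conclusion: sup(S) = 7, attained in S.

7


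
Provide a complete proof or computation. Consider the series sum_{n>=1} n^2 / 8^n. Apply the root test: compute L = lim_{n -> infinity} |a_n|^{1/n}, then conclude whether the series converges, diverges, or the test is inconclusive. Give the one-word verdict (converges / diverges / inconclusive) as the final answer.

Let a_n denote the general term. Form |a_n|^(1/n) and simplify:
|a_n|^(1/n) = n^(2/n)/8
Take the limit as n -> infinity: L = 1/8.
Since L = 1/8 < 1, the root test implies convergence.

converges


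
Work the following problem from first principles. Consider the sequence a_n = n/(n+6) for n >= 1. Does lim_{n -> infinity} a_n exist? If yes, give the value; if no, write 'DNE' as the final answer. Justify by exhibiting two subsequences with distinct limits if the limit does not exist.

Examine the behaviour of a_n along subsequences.
Even-n subsequence a_{2k} = (2k)/(2k+6) -> 1. Odd-n subsequence a_{2k+1} = (2k+1)/(2k+7) -> 1. Both tend to 1, which suggests the limit is 1; verify directly.
|a_n - 1| = |n - (n+6)| / (n+6) = 6/(n+6) < 6/n for every n >= 1.
Given epsilon > 0, choose a positive integer N > 6/epsilon. Then for all n >= N, |a_n - 1| < 6/n <= 6/N < epsilon.
So by the definition of the limit, lim a_n exists and equals 1.

1


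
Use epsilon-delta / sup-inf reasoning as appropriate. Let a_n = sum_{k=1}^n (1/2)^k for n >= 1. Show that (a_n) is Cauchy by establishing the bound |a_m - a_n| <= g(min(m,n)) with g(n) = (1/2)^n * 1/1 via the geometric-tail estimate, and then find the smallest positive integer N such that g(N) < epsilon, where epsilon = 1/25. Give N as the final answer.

For m > n >= 1: |a_m - a_n| = sum_{k=n+1}^m (1/2)^k < sum_{k=n+1}^infinity (1/2)^k = (1/2)^(n+1) / (1 - 1/2) = (1/2)^n * (1/2) * (2/1) = (1/2)^n * 1/1.
So g(n) = (1/2)^n / 1. Since g(n) -> 0, (a_n) is Cauchy.
Now solve g(N) < 1/25: (1/2)^N / 1 < 1/25 <=> 2^N > 1 / (1 * 1/25) = 25.
Check powers of 2: 2^4 = 16 <= 25, 2^5 = 32 > 25.
So the smallest such N is 5. Check: g(5) = 1/(1 * 32) = 1/32 < 1/25.

5


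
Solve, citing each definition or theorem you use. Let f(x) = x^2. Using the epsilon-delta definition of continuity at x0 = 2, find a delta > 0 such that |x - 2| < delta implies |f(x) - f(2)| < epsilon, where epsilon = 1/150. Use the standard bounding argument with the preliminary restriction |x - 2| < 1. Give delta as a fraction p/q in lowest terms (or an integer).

Factor: |x^2 - (2)^2| = |x - 2| * |x + 2|.
Impose |x - 2| < 1 first. Then |x + 2| = |(x - 2) + 2*(2)| <= |x - 2| + 2*|2| < 1 + 4 = 5.
So |x^2 - (2)^2| < delta * 5.
We need delta * 5 <= 1/150, i.e. delta <= 1/150/5 = 1/750.
Since 1/750 < 1, this is tighter than 1; take delta = 1/750.
So delta = 1/750 works.

1/750


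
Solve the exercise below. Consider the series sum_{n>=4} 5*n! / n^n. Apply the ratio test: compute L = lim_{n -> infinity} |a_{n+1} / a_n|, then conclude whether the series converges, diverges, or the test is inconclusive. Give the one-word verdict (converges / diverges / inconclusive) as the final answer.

Let a_n denote the general term. Form the ratio a_{n+1}/a_n and simplify:
a_{n+1}/a_n = (n/(n + 1))^n
Take the limit as n -> infinity: L = exp(-1).
Since L = exp(-1) < 1, the ratio test implies the series converges.

converges


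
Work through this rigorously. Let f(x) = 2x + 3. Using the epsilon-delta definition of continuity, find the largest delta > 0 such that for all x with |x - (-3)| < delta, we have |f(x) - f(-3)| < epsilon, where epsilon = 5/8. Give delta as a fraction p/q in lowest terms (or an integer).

We compute f(-3) = 2*(-3) + 3 = -3.
|f(x) - f(-3)| = |2x + 3 - (-3)| = |2(x - (-3))| = 2|x - (-3)|.
We need 2|x - (-3)| < 5/8, i.e. |x - (-3)| < 5/8 / 2 = 5/16.
So any delta <= 5/16 works. Conversely, if delta > 5/16, then x = -3 + 5/16 satisfies |x - (-3)| = 5/16 < delta but |f(x) - f(-3)| = 2 * 5/16 = 5/8, which is not < 5/8; so no larger delta works.
Hence the largest such delta is 5/16.

5/16


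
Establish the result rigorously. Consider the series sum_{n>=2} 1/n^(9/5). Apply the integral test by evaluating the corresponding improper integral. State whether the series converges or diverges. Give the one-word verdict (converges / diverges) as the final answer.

Let f(x) = x^(-9/5). Then f is positive, continuous, and decreasing on [2, infinity), so the integral test applies.
Compute the improper integral int_{2}^infinity f(x) dx:
  antiderivative F(x) = -5/(4*x^(4/5)).
  As x -> infinity, F(x) -> 0 (since p = 9/5 > 1).
  So int = F(infinity) - F(2) = 0 - (-5*2^(1/5)/8) = 5*2^(1/5)/8.
  Finite, so by the integral test, the series converges.

converges


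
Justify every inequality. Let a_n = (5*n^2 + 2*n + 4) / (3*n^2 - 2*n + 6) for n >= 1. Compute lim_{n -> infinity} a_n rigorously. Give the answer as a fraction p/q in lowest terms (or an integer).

Divide numerator and denominator by n^2, the highest power:
numerator / n^2 = 5 + 2/n + 4/n^2
denominator / n^2 = 3 - 2/n + 6/n^2
As n -> infinity, all terms of the form c/n^k (k >= 1) tend to 0.
So numerator / n^2 -> 5 and denominator / n^2 -> 3.
Therefore lim a_n = 5/3.

5/3


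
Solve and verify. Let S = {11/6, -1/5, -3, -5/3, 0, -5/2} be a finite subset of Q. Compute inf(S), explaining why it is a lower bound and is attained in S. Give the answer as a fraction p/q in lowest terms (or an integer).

S is finite, so inf(S) = min(S).
Sorted increasing:
-3, -5/2, -5/3, -1/5, 0, 11/6
The extremum is -3.
For every x in S, x >= -3. And -3 is in S, so it is attained.
Therefore inf(S) = -3.

-3


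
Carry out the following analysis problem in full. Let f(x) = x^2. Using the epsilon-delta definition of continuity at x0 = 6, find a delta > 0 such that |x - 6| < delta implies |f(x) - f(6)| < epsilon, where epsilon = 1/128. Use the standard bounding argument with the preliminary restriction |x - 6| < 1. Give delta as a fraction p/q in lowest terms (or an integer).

Factor: |x^2 - (6)^2| = |x - 6| * |x + 6|.
Impose |x - 6| < 1 first. Then |x + 6| = |(x - 6) + 2*(6)| <= |x - 6| + 2*|6| < 1 + 12 = 13.
So |x^2 - (6)^2| < delta * 13.
We need delta * 13 <= 1/128, i.e. delta <= 1/128/13 = 1/1664.
Since 1/1664 < 1, this is tighter than 1; take delta = 1/1664.
So delta = 1/1664 works.

1/1664


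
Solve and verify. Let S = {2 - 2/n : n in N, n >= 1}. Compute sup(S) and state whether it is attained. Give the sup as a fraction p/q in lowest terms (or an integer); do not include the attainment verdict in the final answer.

Analysis:
- Values: 0, 1, 4/3, 3/2, ... strictly increasing.
- Minimum is 0 (n=1); inf = 0 (attained).
- 2 - 2/n -> 2 from below; sup = 2, not attained.
Conclusion: sup(S) = 2, not attained in S.

2


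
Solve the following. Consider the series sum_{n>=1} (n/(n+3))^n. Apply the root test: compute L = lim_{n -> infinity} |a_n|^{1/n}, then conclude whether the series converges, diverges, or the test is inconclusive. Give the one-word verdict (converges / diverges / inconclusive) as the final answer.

Let a_n denote the general term. Form |a_n|^(1/n) and simplify:
|a_n|^(1/n) = n/(n + 3)
Take the limit as n -> infinity: L = 1.
Since L = 1, the root test is inconclusive. (In fact a_n = (n/(n+3))^n -> e^(-3) != 0, so the nth-term test shows divergence; but the root test itself gives no conclusion.)

inconclusive


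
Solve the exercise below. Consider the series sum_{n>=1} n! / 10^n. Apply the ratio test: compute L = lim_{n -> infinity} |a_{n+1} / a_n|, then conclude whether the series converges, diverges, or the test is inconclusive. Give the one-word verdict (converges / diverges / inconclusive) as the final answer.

Let a_n denote the general term. Form the ratio a_{n+1}/a_n and simplify:
a_{n+1}/a_n = n/10 + 1/10
Take the limit as n -> infinity: L = infinity.
Since L = infinity > 1 (or L = infinity), the ratio test implies the series diverges.

diverges


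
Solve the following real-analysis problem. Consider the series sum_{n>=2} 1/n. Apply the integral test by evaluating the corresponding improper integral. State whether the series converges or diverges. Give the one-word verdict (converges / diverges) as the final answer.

Let f(x) = 1/x. Then f is positive, continuous, and decreasing on [2, infinity), so the integral test applies.
Compute the improper integral int_{2}^infinity f(x) dx:
  antiderivative F(x) = log(x).
  As x -> infinity, log(x) -> infinity.
  So int = infinity - log(2) = infinity. By the integral test, the series diverges.

diverges


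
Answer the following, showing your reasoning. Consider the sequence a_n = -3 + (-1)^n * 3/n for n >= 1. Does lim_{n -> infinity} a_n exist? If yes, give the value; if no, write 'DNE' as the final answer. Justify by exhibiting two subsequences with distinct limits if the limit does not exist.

Examine the behaviour of a_n along subsequences.
Even-n subsequence a_{2k} = -3 + 3/(2k) -> -3. Odd-n subsequence a_{2k+1} = -3 - 3/(2k+1) -> -3. Both tend to -3, which suggests the limit is -3; verify directly.
|a_n - (-3)| = |(-1)^n * 3/n| = 3/n for every n >= 1.
Given epsilon > 0, choose a positive integer N > 3/epsilon. Then for all n >= N, |a_n - (-3)| = 3/n <= 3/N < epsilon.
So by the definition of the limit, lim a_n exists and equals -3.

-3


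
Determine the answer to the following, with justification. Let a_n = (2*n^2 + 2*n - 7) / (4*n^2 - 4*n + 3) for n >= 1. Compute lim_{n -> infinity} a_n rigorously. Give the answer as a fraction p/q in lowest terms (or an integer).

Divide numerator and denominator by n^2, the highest power:
numerator / n^2 = 2 + 2/n - 7/n^2
denominator / n^2 = 4 - 4/n + 3/n^2
As n -> infinity, all terms of the form c/n^k (k >= 1) tend to 0.
So numerator / n^2 -> 2 and denominator / n^2 -> 4.
Therefore lim a_n = 1/2.

1/2


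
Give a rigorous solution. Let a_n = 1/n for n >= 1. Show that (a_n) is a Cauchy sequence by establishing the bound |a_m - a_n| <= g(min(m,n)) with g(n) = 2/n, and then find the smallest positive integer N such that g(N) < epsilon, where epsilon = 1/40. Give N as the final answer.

For any m, n >= 1, by the triangle inequality:
|a_m - a_n| = |1/m - 1/n| <= 1/m + 1/n <= 2/min(m,n).
So g(n) = 2/n bounds the Cauchy difference. Since g(n) -> 0, (a_n) is Cauchy.
Now solve g(N) < 1/40: 2/N < 1/40 <=> N > 2 / (1/40) = 80.
The smallest integer strictly greater than 80 is N = 81.
Check: g(81) = 2/81 = 2/81 < 1/40; g(80) = 1/40 >= 1/40. So N = 81.

81


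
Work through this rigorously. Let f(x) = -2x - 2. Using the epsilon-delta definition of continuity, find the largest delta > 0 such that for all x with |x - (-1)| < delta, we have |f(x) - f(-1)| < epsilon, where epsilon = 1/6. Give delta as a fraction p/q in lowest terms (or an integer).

We compute f(-1) = -2*(-1) - 2 = 0.
|f(x) - f(-1)| = |-2x - 2 - (0)| = |-2(x - (-1))| = 2|x - (-1)|.
We need 2|x - (-1)| < 1/6, i.e. |x - (-1)| < 1/6 / 2 = 1/12.
So any delta <= 1/12 works. Conversely, if delta > 1/12, then x = -1 + 1/12 satisfies |x - (-1)| = 1/12 < delta but |f(x) - f(-1)| = 2 * 1/12 = 1/6, which is not < 1/6; so no larger delta works.
Hence the largest such delta is 1/12.

1/12


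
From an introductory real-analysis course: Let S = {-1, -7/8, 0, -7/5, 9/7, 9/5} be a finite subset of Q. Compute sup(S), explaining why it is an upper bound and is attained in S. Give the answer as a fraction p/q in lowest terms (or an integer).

S is finite, so sup(S) = max(S).
Sorted decreasing:
9/5, 9/7, 0, -7/8, -1, -7/5
The extremum is 9/5.
For every x in S, x <= 9/5. And 9/5 is in S, so it is attained.
Therefore sup(S) = 9/5.

9/5


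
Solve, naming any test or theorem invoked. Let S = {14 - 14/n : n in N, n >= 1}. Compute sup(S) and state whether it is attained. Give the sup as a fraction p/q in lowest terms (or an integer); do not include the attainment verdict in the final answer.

Analysis:
- Values: 0, 7, 28/3, 21/2, ... strictly increasing.
- Minimum is 0 (n=1); inf = 0 (attained).
- 14 - 14/n -> 14 from below; sup = 14, not attained.
Conclusion: sup(S) = 14, not attained in S.

14


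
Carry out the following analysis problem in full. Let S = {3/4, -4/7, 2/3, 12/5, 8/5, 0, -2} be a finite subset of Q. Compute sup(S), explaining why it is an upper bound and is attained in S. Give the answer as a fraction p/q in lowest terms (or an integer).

S is finite, so sup(S) = max(S).
Sorted decreasing:
12/5, 8/5, 3/4, 2/3, 0, -4/7, -2
The extremum is 12/5.
For every x in S, x <= 12/5. And 12/5 is in S, so it is attained.
Therefore sup(S) = 12/5.

12/5


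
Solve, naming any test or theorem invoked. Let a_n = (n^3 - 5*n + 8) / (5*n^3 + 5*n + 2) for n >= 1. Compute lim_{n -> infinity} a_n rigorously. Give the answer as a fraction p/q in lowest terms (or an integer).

Divide numerator and denominator by n^3, the highest power:
numerator / n^3 = 1 - 5/n^2 + 8/n^3
denominator / n^3 = 5 + 5/n^2 + 2/n^3
As n -> infinity, all terms of the form c/n^k (k >= 1) tend to 0.
So numerator / n^3 -> 1 and denominator / n^3 -> 5.
Therefore lim a_n = 1/5.

1/5


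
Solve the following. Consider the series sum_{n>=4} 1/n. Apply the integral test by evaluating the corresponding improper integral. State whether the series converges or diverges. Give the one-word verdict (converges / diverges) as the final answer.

Let f(x) = 1/x. Then f is positive, continuous, and decreasing on [4, infinity), so the integral test applies.
Compute the improper integral int_{4}^infinity f(x) dx:
  antiderivative F(x) = log(x).
  As x -> infinity, log(x) -> infinity.
  So int = infinity - log(4) = infinity. By the integral test, the series diverges.

diverges


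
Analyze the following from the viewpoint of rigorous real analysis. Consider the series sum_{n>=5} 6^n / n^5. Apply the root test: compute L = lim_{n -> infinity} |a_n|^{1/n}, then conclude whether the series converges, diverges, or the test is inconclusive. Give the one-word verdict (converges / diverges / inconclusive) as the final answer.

Let a_n denote the general term. Form |a_n|^(1/n) and simplify:
|a_n|^(1/n) = 6/n^(5/n)
Take the limit as n -> infinity: L = 6.
Since L = 6 > 1, the root test implies divergence.

diverges


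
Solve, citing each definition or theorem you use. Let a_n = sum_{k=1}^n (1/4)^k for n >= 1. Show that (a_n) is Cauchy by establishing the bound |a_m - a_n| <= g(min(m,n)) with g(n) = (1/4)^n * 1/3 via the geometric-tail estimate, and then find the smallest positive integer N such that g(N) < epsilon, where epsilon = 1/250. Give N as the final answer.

For m > n >= 1: |a_m - a_n| = sum_{k=n+1}^m (1/4)^k < sum_{k=n+1}^infinity (1/4)^k = (1/4)^(n+1) / (1 - 1/4) = (1/4)^n * (1/4) * (4/3) = (1/4)^n * 1/3.
So g(n) = (1/4)^n / 3. Since g(n) -> 0, (a_n) is Cauchy.
Now solve g(N) < 1/250: (1/4)^N / 3 < 1/250 <=> 4^N > 1 / (3 * 1/250) = 250/3.
Check powers of 4: 4^3 = 64 <= 250/3, 4^4 = 256 > 250/3.
So the smallest such N is 4. Check: g(4) = 1/(3 * 256) = 1/768 < 1/250.

4


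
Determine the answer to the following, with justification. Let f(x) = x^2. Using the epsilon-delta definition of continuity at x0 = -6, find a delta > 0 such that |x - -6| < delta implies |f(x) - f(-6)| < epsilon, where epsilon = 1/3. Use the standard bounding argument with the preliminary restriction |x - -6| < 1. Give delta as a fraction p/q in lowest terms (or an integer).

Factor: |x^2 - (-6)^2| = |x - -6| * |x + -6|.
Impose |x - -6| < 1 first. Then |x + -6| = |(x - -6) + 2*(-6)| <= |x - -6| + 2*|-6| < 1 + 12 = 13.
So |x^2 - (-6)^2| < delta * 13.
We need delta * 13 <= 1/3, i.e. delta <= 1/3/13 = 1/39.
Since 1/39 < 1, this is tighter than 1; take delta = 1/39.
So delta = 1/39 works.

1/39


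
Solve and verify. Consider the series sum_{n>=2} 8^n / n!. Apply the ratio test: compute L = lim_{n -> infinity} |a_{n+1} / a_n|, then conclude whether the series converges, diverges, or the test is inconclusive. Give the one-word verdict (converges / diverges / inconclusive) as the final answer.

Let a_n denote the general term. Form the ratio a_{n+1}/a_n and simplify:
a_{n+1}/a_n = 8/(n + 1)
Take the limit as n -> infinity: L = 0.
Since L = 0 < 1, the ratio test implies the series converges.

converges


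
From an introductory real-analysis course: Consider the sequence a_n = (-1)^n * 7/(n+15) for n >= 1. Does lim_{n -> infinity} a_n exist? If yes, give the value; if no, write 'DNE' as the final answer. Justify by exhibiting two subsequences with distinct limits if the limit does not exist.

Examine the behaviour of a_n along subsequences.
Even-n subsequence a_{2k} = 7/(2k+15) -> 0. Odd-n subsequence a_{2k+1} = -7/(2k+16) -> 0. Both tend to 0, which suggests the limit is 0; verify directly.
|a_n - 0| = 7/(n+15) < 7/n for every n >= 1.
Given epsilon > 0, choose a positive integer N > 7/epsilon. Then for all n >= N, |a_n| < 7/n <= 7/N < epsilon.
So by the definition of the limit, lim a_n exists and equals 0.

0


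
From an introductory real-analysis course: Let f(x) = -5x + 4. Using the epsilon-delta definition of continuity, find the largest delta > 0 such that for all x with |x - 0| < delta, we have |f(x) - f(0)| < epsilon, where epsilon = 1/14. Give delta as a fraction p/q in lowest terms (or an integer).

We compute f(0) = -5*(0) + 4 = 4.
|f(x) - f(0)| = |-5x + 4 - (4)| = |-5(x - 0)| = 5|x - 0|.
We need 5|x - 0| < 1/14, i.e. |x - 0| < 1/14 / 5 = 1/70.
So any delta <= 1/70 works. Conversely, if delta > 1/70, then x = 0 + 1/70 satisfies |x - 0| = 1/70 < delta but |f(x) - f(0)| = 5 * 1/70 = 1/14, which is not < 1/14; so no larger delta works.
Hence the largest such delta is 1/70.

1/70


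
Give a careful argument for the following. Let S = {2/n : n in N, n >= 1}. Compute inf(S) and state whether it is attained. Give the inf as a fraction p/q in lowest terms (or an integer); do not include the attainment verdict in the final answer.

Analysis:
- Values: 2, 1, 2/3, 1/2, ... strictly decreasing.
- The maximum is 2 (n=1); sup = 2 (attained).
- The set is bounded below by 0; 2/n -> 0 so 0 is the greatest lower bound.
- 0 is not in the set, so inf = 0 is not attained.
Conclusion: inf(S) = 0, not attained in S.

0


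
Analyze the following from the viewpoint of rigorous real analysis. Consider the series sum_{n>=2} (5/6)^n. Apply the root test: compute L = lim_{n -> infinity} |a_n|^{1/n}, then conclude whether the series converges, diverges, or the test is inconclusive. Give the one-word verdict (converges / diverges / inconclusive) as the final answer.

Let a_n denote the general term. Form |a_n|^(1/n) and simplify:
|a_n|^(1/n) = 5/6
Take the limit as n -> infinity: L = 5/6.
Since L = 5/6 < 1, the root test implies convergence.

converges


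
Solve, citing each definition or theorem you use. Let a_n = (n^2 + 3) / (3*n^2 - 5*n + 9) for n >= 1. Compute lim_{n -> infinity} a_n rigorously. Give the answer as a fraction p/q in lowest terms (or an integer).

Divide numerator and denominator by n^2, the highest power:
numerator / n^2 = 1 + 3/n^2
denominator / n^2 = 3 - 5/n + 9/n^2
As n -> infinity, all terms of the form c/n^k (k >= 1) tend to 0.
So numerator / n^2 -> 1 and denominator / n^2 -> 3.
Therefore lim a_n = 1/3.

1/3


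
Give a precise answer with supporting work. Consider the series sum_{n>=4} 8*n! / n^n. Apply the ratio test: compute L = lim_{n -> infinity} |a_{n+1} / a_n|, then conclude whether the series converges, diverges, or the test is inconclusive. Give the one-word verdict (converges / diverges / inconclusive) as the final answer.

Let a_n denote the general term. Form the ratio a_{n+1}/a_n and simplify:
a_{n+1}/a_n = (n/(n + 1))^n
Take the limit as n -> infinity: L = exp(-1).
Since L = exp(-1) < 1, the ratio test implies the series converges.

converges


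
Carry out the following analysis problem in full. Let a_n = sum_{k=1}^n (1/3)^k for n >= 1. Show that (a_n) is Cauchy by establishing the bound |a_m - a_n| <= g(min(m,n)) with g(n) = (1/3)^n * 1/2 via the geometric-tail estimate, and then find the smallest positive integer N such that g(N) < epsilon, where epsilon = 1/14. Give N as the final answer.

For m > n >= 1: |a_m - a_n| = sum_{k=n+1}^m (1/3)^k < sum_{k=n+1}^infinity (1/3)^k = (1/3)^(n+1) / (1 - 1/3) = (1/3)^n * (1/3) * (3/2) = (1/3)^n * 1/2.
So g(n) = (1/3)^n / 2. Since g(n) -> 0, (a_n) is Cauchy.
Now solve g(N) < 1/14: (1/3)^N / 2 < 1/14 <=> 3^N > 1 / (2 * 1/14) = 7.
Check powers of 3: 3^1 = 3 <= 7, 3^2 = 9 > 7.
So the smallest such N is 2. Check: g(2) = 1/(2 * 9) = 1/18 < 1/14.

2


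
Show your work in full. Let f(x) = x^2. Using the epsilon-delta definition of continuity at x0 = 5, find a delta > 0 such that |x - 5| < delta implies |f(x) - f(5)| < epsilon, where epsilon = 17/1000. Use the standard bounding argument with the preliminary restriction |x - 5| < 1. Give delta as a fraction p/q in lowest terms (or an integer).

Factor: |x^2 - (5)^2| = |x - 5| * |x + 5|.
Impose |x - 5| < 1 first. Then |x + 5| = |(x - 5) + 2*(5)| <= |x - 5| + 2*|5| < 1 + 10 = 11.
So |x^2 - (5)^2| < delta * 11.
We need delta * 11 <= 17/1000, i.e. delta <= 17/1000/11 = 17/11000.
Since 17/11000 < 1, this is tighter than 1; take delta = 17/11000.
So delta = 17/11000 works.

17/11000


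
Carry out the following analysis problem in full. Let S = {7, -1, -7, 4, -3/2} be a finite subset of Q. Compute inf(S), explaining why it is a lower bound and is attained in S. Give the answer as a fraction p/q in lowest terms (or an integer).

S is finite, so inf(S) = min(S).
Sorted increasing:
-7, -3/2, -1, 4, 7
The extremum is -7.
For every x in S, x >= -7. And -7 is in S, so it is attained.
Therefore inf(S) = -7.

-7


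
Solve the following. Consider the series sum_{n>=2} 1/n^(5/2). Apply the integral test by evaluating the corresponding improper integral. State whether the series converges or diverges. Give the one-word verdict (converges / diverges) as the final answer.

Let f(x) = x^(-5/2). Then f is positive, continuous, and decreasing on [2, infinity), so the integral test applies.
Compute the improper integral int_{2}^infinity f(x) dx:
  antiderivative F(x) = -2/(3*x^(3/2)).
  As x -> infinity, F(x) -> 0 (since p = 5/2 > 1).
  So int = F(infinity) - F(2) = 0 - (-sqrt(2)/6) = sqrt(2)/6.
  Finite, so by the integral test, the series converges.

converges


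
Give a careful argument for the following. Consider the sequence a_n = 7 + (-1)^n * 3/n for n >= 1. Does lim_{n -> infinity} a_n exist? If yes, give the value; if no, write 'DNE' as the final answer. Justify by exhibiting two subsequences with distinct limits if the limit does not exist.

Examine the behaviour of a_n along subsequences.
Even-n subsequence a_{2k} = 7 + 3/(2k) -> 7. Odd-n subsequence a_{2k+1} = 7 - 3/(2k+1) -> 7. Both tend to 7, which suggests the limit is 7; verify directly.
|a_n - 7| = |(-1)^n * 3/n| = 3/n for every n >= 1.
Given epsilon > 0, choose a positive integer N > 3/epsilon. Then for all n >= N, |a_n - 7| = 3/n <= 3/N < epsilon.
So by the definition of the limit, lim a_n exists and equals 7.

7


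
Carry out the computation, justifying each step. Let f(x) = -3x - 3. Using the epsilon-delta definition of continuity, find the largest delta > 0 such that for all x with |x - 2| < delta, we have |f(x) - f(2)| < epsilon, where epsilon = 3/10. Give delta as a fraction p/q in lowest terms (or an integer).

We compute f(2) = -3*(2) - 3 = -9.
|f(x) - f(2)| = |-3x - 3 - (-9)| = |-3(x - 2)| = 3|x - 2|.
We need 3|x - 2| < 3/10, i.e. |x - 2| < 3/10 / 3 = 1/10.
So any delta <= 1/10 works. Conversely, if delta > 1/10, then x = 2 + 1/10 satisfies |x - 2| = 1/10 < delta but |f(x) - f(2)| = 3 * 1/10 = 3/10, which is not < 3/10; so no larger delta works.
Hence the largest such delta is 1/10.

1/10


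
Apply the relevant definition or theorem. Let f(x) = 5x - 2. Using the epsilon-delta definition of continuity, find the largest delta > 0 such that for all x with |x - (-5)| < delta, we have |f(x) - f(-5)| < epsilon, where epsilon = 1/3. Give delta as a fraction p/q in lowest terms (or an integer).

We compute f(-5) = 5*(-5) - 2 = -27.
|f(x) - f(-5)| = |5x - 2 - (-27)| = |5(x - (-5))| = 5|x - (-5)|.
We need 5|x - (-5)| < 1/3, i.e. |x - (-5)| < 1/3 / 5 = 1/15.
So any delta <= 1/15 works. Conversely, if delta > 1/15, then x = -5 + 1/15 satisfies |x - (-5)| = 1/15 < delta but |f(x) - f(-5)| = 5 * 1/15 = 1/3, which is not < 1/3; so no larger delta works.
Hence the largest such delta is 1/15.

1/15


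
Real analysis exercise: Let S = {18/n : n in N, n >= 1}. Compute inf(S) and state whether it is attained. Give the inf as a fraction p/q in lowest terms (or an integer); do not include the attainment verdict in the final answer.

Analysis:
- Values: 18, 9, 6, 9/2, ... strictly decreasing.
- The maximum is 18 (n=1); sup = 18 (attained).
- The set is bounded below by 0; 18/n -> 0 so 0 is the greatest lower bound.
- 0 is not in the set, so inf = 0 is not attained.
Conclusion: inf(S) = 0, not attained in S.

0


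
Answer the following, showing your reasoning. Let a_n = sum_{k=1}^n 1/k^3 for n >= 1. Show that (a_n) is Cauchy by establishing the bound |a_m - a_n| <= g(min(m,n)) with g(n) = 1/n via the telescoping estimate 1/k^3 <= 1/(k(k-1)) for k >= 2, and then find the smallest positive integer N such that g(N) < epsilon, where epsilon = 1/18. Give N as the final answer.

For m > n >= 1: |a_m - a_n| = sum_{k=n+1}^m 1/k^3.
Use 1/k^3 <= 1/(k(k-1)) = 1/(k-1) - 1/k for k >= 2 (which holds since k^3 >= k^2 >= k(k-1) for k >= 2):
sum_{k=n+1}^m 1/k^3 <= sum_{k=n+1}^m (1/(k-1) - 1/k) = 1/n - 1/m <= 1/n.
By symmetry the same bound holds with n,m swapped, so |a_m - a_n| <= 1/min(m,n) = g(min(m,n)). Since g(n) -> 0, (a_n) is Cauchy.
Now solve g(N) < 1/18: 1/N < 1/18 <=> N > 1/(1/18) = 18.
The smallest integer strictly greater than 18 is N = 19.
Check: g(19) = 1/19 < 1/18; g(18) = 1/18 >= 1/18. So N = 19.

19


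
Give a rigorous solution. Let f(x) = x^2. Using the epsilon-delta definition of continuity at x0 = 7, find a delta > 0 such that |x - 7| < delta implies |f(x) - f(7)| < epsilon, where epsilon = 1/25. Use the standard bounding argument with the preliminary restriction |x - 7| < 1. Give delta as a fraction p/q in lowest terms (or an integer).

Factor: |x^2 - (7)^2| = |x - 7| * |x + 7|.
Impose |x - 7| < 1 first. Then |x + 7| = |(x - 7) + 2*(7)| <= |x - 7| + 2*|7| < 1 + 14 = 15.
So |x^2 - (7)^2| < delta * 15.
We need delta * 15 <= 1/25, i.e. delta <= 1/25/15 = 1/375.
Since 1/375 < 1, this is tighter than 1; take delta = 1/375.
So delta = 1/375 works.

1/375


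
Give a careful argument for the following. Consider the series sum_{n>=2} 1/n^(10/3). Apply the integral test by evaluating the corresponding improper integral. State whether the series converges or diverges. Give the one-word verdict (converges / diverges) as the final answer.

Let f(x) = x^(-10/3). Then f is positive, continuous, and decreasing on [2, infinity), so the integral test applies.
Compute the improper integral int_{2}^infinity f(x) dx:
  antiderivative F(x) = -3/(7*x^(7/3)).
  As x -> infinity, F(x) -> 0 (since p = 10/3 > 1).
  So int = F(infinity) - F(2) = 0 - (-3*2^(2/3)/56) = 3*2^(2/3)/56.
  Finite, so by the integral test, the series converges.

converges


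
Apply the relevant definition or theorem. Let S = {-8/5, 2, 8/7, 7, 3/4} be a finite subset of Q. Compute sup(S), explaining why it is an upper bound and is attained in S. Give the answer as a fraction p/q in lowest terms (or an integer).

S is finite, so sup(S) = max(S).
Sorted decreasing:
7, 2, 8/7, 3/4, -8/5
The extremum is 7.
For every x in S, x <= 7. And 7 is in S, so it is attained.
Therefore sup(S) = 7.

7


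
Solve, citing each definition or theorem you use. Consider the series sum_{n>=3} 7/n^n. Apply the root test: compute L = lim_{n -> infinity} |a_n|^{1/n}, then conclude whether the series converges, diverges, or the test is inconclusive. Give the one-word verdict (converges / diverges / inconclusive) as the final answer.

Let a_n denote the general term. Form |a_n|^(1/n) and simplify:
|a_n|^(1/n) = 7^(1/n)/n
Take the limit as n -> infinity: L = 0.
Since L = 0 < 1, the root test implies convergence.

converges


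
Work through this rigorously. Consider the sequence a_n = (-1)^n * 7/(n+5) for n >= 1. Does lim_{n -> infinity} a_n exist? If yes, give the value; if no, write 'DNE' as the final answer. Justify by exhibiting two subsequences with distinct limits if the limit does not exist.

Examine the behaviour of a_n along subsequences.
Even-n subsequence a_{2k} = 7/(2k+5) -> 0. Odd-n subsequence a_{2k+1} = -7/(2k+6) -> 0. Both tend to 0, which suggests the limit is 0; verify directly.
|a_n - 0| = 7/(n+5) < 7/n for every n >= 1.
Given epsilon > 0, choose a positive integer N > 7/epsilon. Then for all n >= N, |a_n| < 7/n <= 7/N < epsilon.
So by the definition of the limit, lim a_n exists and equals 0.

0


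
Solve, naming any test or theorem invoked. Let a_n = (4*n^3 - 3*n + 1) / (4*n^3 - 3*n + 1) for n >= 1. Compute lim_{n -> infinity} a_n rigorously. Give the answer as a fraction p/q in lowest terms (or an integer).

Divide numerator and denominator by n^3, the highest power:
numerator / n^3 = 4 - 3/n^2 + n^(-3)
denominator / n^3 = 4 - 3/n^2 + n^(-3)
As n -> infinity, all terms of the form c/n^k (k >= 1) tend to 0.
So numerator / n^3 -> 4 and denominator / n^3 -> 4.
Therefore lim a_n = 1.

1


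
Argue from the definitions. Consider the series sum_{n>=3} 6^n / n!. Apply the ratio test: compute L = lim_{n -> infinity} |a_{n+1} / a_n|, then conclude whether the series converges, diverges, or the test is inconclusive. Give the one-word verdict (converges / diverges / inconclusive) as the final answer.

Let a_n denote the general term. Form the ratio a_{n+1}/a_n and simplify:
a_{n+1}/a_n = 6/(n + 1)
Take the limit as n -> infinity: L = 0.
Since L = 0 < 1, the ratio test implies the series converges.

converges


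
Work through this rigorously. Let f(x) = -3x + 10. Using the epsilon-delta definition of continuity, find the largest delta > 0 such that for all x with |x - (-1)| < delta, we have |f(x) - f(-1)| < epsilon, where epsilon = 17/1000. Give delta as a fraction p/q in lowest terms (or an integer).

We compute f(-1) = -3*(-1) + 10 = 13.
|f(x) - f(-1)| = |-3x + 10 - (13)| = |-3(x - (-1))| = 3|x - (-1)|.
We need 3|x - (-1)| < 17/1000, i.e. |x - (-1)| < 17/1000 / 3 = 17/3000.
So any delta <= 17/3000 works. Conversely, if delta > 17/3000, then x = -1 + 17/3000 satisfies |x - (-1)| = 17/3000 < delta but |f(x) - f(-1)| = 3 * 17/3000 = 17/1000, which is not < 17/1000; so no larger delta works.
Hence the largest such delta is 17/3000.

17/3000


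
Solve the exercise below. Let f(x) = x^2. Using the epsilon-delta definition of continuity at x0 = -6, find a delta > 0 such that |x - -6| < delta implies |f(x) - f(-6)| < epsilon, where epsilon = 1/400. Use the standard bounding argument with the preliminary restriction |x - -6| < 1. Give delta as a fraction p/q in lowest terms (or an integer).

Factor: |x^2 - (-6)^2| = |x - -6| * |x + -6|.
Impose |x - -6| < 1 first. Then |x + -6| = |(x - -6) + 2*(-6)| <= |x - -6| + 2*|-6| < 1 + 12 = 13.
So |x^2 - (-6)^2| < delta * 13.
We need delta * 13 <= 1/400, i.e. delta <= 1/400/13 = 1/5200.
Since 1/5200 < 1, this is tighter than 1; take delta = 1/5200.
So delta = 1/5200 works.

1/5200


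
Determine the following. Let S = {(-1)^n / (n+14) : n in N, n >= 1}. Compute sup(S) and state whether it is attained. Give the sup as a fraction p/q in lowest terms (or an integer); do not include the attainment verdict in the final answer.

Analysis:
- Values: -1/15, 1/16, -1/17, 1/18, -1/19, ...
- Positive terms (even n): 1/(2+14), 1/(4+14), ... decreasing -> max = 1/16 (n=2).
- Negative terms (odd n): -1/(1+14), -1/(3+14), ... increasing -> min = -1/15 (n=1).
- So sup = 1/16 (attained at n=2); inf = -1/15 (attained at n=1).
Conclusion: sup(S) = 1/16, attained in S.

1/16


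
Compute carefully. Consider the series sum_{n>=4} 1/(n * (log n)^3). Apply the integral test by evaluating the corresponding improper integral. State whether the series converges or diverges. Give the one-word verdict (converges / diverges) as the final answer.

Let f(x) = 1/(x*log(x)^3). Then f is positive, continuous, and decreasing on [4, infinity), so the integral test applies.
Compute the improper integral int_{4}^infinity f(x) dx:
  antiderivative F(x) = -1/(2*log(x)^2).
  F(x) -> 0 as x -> infinity.  int = 0 - F(4) = 1/(2*log(4)^2) < infinity. By the integral test, the series converges.

converges
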